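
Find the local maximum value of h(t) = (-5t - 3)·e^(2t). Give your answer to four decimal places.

0.2770

Differentiating with the product rule gives h'(t) = (-10t - 11)·e^(2t). Since e^(2t) > 0, the only critical point is t = -11/10.
h''(-11/10) has the same sign as -10 < 0, so this is a local maximum.
h(-11/10) = (5/2)·e^(-11/5) ≈ 0.2770.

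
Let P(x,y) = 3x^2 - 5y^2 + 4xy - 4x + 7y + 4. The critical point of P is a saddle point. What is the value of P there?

∂P/∂x = 6x + 4y - 4 = 0 and ∂P/∂y = 4x - 10y + 7 = 0, so (x, y) = (3/19, 29/38).
The Hessian has P_{xx} = 6, P_{yy} = -10, P_{xy} = 4, giving D = -76 < 0, so the point is a saddle point.
P(3/19, 29/38) = 483/76.

483/76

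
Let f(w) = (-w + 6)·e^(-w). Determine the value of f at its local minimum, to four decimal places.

-0.0009

f'(w) = (-1)·e^(-w) + (-w + 6)·(-1)·e^(-w) = (w - 7)·e^(-w). Since e^(-w) > 0, the only critical point is w = 7.
f''(7) has the same sign as 1 > 0, so this is a local minimum.
f(7) = (-1)·e^(-7) ≈ -0.0009.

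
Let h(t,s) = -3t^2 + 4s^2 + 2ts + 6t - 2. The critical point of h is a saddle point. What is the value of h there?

10/13

∂h/∂t = -6t + 2s + 6 = 0 and ∂h/∂s = 2t + 8s = 0, so (t, s) = (12/13, -3/13).
The Hessian has h_{tt} = -6, h_{ss} = 8, h_{ts} = 2, giving D = -52 < 0, so the point is a saddle point.
h(12/13, -3/13) = 10/13.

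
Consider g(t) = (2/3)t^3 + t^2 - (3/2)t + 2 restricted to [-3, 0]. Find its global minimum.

-5/2

g'(t) = 2t^2 + 2t - 3/2, whose only zero in [-3, 0] is t = -3/2.
Compare values at every candidate in [-3, 0]: g(-3) = -5/2; g(-3/2) = 17/4; g(0) = 2.
Hence the absolute minimum is -5/2 at t = -3.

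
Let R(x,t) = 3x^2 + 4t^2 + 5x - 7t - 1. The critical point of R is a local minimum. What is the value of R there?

∂R/∂x = 6x + 5 = 0 and ∂R/∂t = 8t - 7 = 0, so (x, t) = (-5/6, 7/8).
The Hessian has R_{xx} = 6, R_{tt} = 8, R_{xt} = 0, giving D = 48 > 0 with R_{xx} > 0, so the point is a local minimum.
R(-5/6, 7/8) = -295/48.

-295/48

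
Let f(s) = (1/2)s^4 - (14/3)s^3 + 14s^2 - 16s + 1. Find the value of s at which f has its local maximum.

2

Critical points: f'(s) = 2s^3 - 14s^2 + 28s - 16 vanishes at s = 1, 2, 4.
Since f''(s) = 6s^2 - 28s + 28, we get f''(1) = 6 > 0 ⇒ local minimum; f''(2) = -4 < 0 ⇒ local maximum; f''(4) = 12 > 0 ⇒ local minimum.
Thus f has its local maximum at s = 2, with value -13/3.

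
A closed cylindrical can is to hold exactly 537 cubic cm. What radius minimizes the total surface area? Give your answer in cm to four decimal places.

With radius r and height h, πr²h = 537 so h = 537/(πr²), and S(r) = 2πr² + 2πrh = 2πr² + 2·537/r.
S'(r) = 4πr − 2·537/r² = 0 ⇒ r³ = 537/(2π), so r ≈ 4.4049 and h = 2r ≈ 8.8097.
S''(r) = 4π + 4·537/r³ > 0, so this is the minimum; S ≈ 365.7329.

4.4049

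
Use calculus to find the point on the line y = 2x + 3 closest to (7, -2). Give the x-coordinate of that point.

Minimize D(x)^2 = (x - 7)^2 + (2x + 5)^2.
d/dx[D^2] = 2(x - 7) + 2·2·(2x + 5) = 0 ⇒ x = -3/5.
Then y = 9/5 and the distance is √(361/5) ≈ 8.4971.

-3/5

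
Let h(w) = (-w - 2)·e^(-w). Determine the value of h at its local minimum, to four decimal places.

-2.7183

h'(w) = (-1)·e^(-w) + (-w - 2)·(-1)·e^(-w) = (w + 1)·e^(-w). Since e^(-w) > 0, the only critical point is w = -1.
h''(-1) has the same sign as 1 > 0, so this is a local minimum.
h(-1) = (-1)·e^(1) ≈ -2.7183.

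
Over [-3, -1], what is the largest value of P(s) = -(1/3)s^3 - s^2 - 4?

-4

P'(s) = -s^2 - 2s, whose only zero in [-3, -1] is s = -2.
Candidates: P(-3) = -4; P(-2) = -16/3; P(-1) = -14/3.
Hence the absolute maximum is -4 at s = -3.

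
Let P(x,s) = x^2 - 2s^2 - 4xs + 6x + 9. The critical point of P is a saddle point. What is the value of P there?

∂P/∂x = 2x - 4s + 6 = 0 and ∂P/∂s = -4x - 4s = 0, so (x, s) = (-1, 1).
The Hessian has P_{xx} = 2, P_{ss} = -4, P_{xs} = -4, giving D = -24 < 0, so the point is a saddle point.
P(-1, 1) = 6.

6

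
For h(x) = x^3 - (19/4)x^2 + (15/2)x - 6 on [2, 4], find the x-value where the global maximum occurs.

4

The derivative is 3x^2 - (19/2)x + 15/2, which has no zeros in [2, 4].
Candidates: h(2) = -2; h(4) = 12.
Hence the absolute maximum is 12 at x = 4.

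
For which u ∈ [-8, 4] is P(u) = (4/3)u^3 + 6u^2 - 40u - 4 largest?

P'(u) = 4u^2 + 12u - 40, which vanishes at u = -5 and u = 2.
Compare values at every candidate in [-8, 4]: P(-8) = 52/3,  P(-5) = 538/3,  P(2) = -148/3,  P(4) = 52/3.
So the maximum is P(-5) = 538/3.

-5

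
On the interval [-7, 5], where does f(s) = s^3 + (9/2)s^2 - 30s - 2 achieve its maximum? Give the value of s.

f'(s) = 3s^2 + 9s - 30, which vanishes at s = -5 and s = 2.
Evaluating at the critical points and endpoints: f(-7) = 171/2; f(-5) = 271/2; f(2) = -36; f(5) = 171/2.
The maximum over the interval is 271/2, attained at s = -5.

-5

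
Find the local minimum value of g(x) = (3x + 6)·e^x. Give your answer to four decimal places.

g'(x) = 3·e^x + (3x + 6)·1·e^x = (3x + 9)·e^x. Since e^x > 0, the only critical point is x = -3.
g''(-3) has the same sign as 3 > 0, so this is a local minimum.
g(-3) = (-3)·e^(-3) ≈ -0.1494.

-0.1494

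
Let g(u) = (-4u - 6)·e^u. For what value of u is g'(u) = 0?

g'(u) = (-4)·e^u + (-4u - 6)·1·e^u = (-4u - 10)·e^u. Since e^u > 0, the only critical point is u = -5/2.
g''(-5/2) has the same sign as -4 < 0, so this is a local maximum.
g(-5/2) = (4)·e^(-5/2) ≈ 0.3283.

-5/2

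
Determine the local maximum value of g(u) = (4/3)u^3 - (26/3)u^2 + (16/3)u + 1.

151/81

g'(u) = 4u^2 - (52/3)u + 16/3. Setting g'(u) = 0 gives u ∈ {1/3, 4}.
g''(u) = 8u - 52/3. g''(1/3) = -44/3 < 0 ⇒ local maximum; g''(4) = 44/3 > 0 ⇒ local minimum.
The local maximum is g(1/3) = 151/81.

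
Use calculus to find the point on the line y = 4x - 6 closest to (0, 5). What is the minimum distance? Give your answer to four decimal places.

2.6679

Minimize D(x)^2 = (x + 0)^2 + (4x - 11)^2.
d/dx[D^2] = 2(x + 0) + 2·4·(4x - 11) = 0 ⇒ x = 44/17.
Then y = 74/17 and the distance is √(121/17) ≈ 2.6679.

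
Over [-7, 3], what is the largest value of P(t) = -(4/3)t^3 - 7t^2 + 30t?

Differentiating, P'(t) = -4t^2 - 14t + 30; which vanishes at t = -5 and t = 3/2.
Candidates: P(-7) = -287/3; P(-5) = -475/3; P(3/2) = 99/4; P(3) = -9.
The maximum over the interval is 99/4, attained at t = 3/2.

99/4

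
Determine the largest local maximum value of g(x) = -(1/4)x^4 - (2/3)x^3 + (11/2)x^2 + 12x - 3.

g'(x) = -x^3 - 2x^2 + 11x + 12 = 0 at x = -4, -1, 3.
Since g''(x) = -3x^2 - 4x + 11, we get g''(-4) = -21 < 0 ⇒ local maximum; g''(-1) = 12 > 0 ⇒ local minimum; g''(3) = -28 < 0 ⇒ local maximum.
Thus g has its largest local maximum at x = 3, with value 177/4.

177/4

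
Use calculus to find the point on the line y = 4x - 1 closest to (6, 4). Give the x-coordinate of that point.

Minimize D(x)^2 = (x - 6)^2 + (4x - 5)^2.
d/dx[D^2] = 2(x - 6) + 2·4·(4x - 5) = 0 ⇒ x = 26/17.
Then y = 87/17 and the distance is √(361/17) ≈ 4.6082.

26/17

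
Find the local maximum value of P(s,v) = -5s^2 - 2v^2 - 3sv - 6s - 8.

∂P/∂s = -10s - 3v - 6 = 0 and ∂P/∂v = -3s - 4v = 0, so (s, v) = (-24/31, 18/31).
The Hessian has P_{ss} = -10, P_{vv} = -4, P_{sv} = -3, giving D = 31 > 0 with P_{ss} < 0, so the point is a local maximum.
P(-24/31, 18/31) = -176/31.

-176/31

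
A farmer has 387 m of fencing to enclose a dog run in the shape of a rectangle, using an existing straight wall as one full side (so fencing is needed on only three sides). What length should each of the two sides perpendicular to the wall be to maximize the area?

Let the sides perpendicular to the wall have length x and the parallel side y, so 2x + y = 387 and the area is A = xy = x(387 − 2x).
A'(x) = 387 − 4x = 0 gives x = 387/4, and A''(x) = −4 < 0 confirms a maximum.
Then y = 387 − 2·387/4 = 387/2 and A = 149769/8.

387/4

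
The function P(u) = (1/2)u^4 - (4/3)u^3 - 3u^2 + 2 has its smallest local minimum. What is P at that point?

-41/2

Critical points: P'(u) = 2u^3 - 4u^2 - 6u vanishes at u = -1, 0, 3.
Second-derivative test with P''(u) = 6u^2 - 8u - 6: P''(-1) = 8 > 0 ⇒ local minimum; P''(0) = -6 < 0 ⇒ local maximum; P''(3) = 24 > 0 ⇒ local minimum.
The smallest local minimum is P(3) = -41/2.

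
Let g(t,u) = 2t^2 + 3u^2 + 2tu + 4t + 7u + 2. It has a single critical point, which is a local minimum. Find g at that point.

∂g/∂t = 4t + 2u + 4 = 0 and ∂g/∂u = 2t + 6u + 7 = 0, so (t, u) = (-1/2, -1).
The Hessian has g_{tt} = 4, g_{uu} = 6, g_{tu} = 2, giving D = 20 > 0 with g_{tt} > 0, so the point is a local minimum.
g(-1/2, -1) = -5/2.

-5/2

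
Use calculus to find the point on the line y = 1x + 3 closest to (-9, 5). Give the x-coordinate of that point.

-7/2

Minimize D(x)^2 = (x + 9)^2 + (x - 2)^2.
d/dx[D^2] = 2(x + 9) + 2·1·(x - 2) = 0 ⇒ x = -7/2.
Then y = -1/2 and the distance is √(121/2) ≈ 7.7782.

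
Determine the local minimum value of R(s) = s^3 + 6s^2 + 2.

2

Critical points: R'(s) = 3s^2 + 12s vanishes at s = -4, 0.
Since R''(s) = 6s + 12, we get R''(-4) = -12 < 0 ⇒ local maximum; R''(0) = 12 > 0 ⇒ local minimum.
Thus R has its local minimum at s = 0, with value 2.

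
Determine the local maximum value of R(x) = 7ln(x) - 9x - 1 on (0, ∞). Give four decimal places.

R'(x) = 7/x − 9 = 0 gives x = 7/9.
R''(x) = -7/x², which is negative for x > 0, so this is a local maximum.
R(7/9) = 7·ln(7/9) - 7 - 1 ≈ -9.7592.

-9.7592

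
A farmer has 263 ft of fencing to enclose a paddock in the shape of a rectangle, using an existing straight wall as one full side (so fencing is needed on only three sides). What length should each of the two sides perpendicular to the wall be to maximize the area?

Let the sides perpendicular to the wall have length x and the parallel side y, so 2x + y = 263 and the area is A = xy = x(263 − 2x).
A'(x) = 263 − 4x = 0 gives x = 263/4, and A''(x) = −4 < 0 confirms a maximum.
Then y = 263 − 2·263/4 = 263/2 and A = 69169/8.

263/4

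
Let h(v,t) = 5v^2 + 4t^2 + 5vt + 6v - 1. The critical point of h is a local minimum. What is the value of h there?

∂h/∂v = 10v + 5t + 6 = 0 and ∂h/∂t = 5v + 8t = 0, so (v, t) = (-48/55, 6/11).
The Hessian has h_{vv} = 10, h_{tt} = 8, h_{vt} = 5, giving D = 55 > 0 with h_{vv} > 0, so the point is a local minimum.
h(-48/55, 6/11) = -199/55.

-199/55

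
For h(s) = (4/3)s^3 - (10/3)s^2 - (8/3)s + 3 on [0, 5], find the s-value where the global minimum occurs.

The derivative is 4s^2 - (20/3)s - 8/3, whose only zero in [0, 5] is s = 2.
Compare values at every candidate in [0, 5]: h(0) = 3, h(2) = -5, h(5) = 73.
The minimum over the interval is -5, attained at s = 2.

2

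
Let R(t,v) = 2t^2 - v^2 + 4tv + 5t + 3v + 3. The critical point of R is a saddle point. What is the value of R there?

5/24

∂R/∂t = 4t + 4v + 5 = 0 and ∂R/∂v = 4t - 2v + 3 = 0, so (t, v) = (-11/12, -1/3).
The Hessian has R_{tt} = 4, R_{vv} = -2, R_{tv} = 4, giving D = -24 < 0, so the point is a saddle point.
R(-11/12, -1/3) = 5/24.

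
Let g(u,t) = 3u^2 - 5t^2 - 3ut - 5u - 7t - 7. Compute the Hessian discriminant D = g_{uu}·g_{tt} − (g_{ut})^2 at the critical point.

∂g/∂u = 6u - 3t - 5 = 0 and ∂g/∂t = -3u - 10t - 7 = 0, so (u, t) = (29/69, -19/23).
The Hessian has g_{uu} = 6, g_{tt} = -10, g_{ut} = -3, giving D = -69 < 0, so the point is a saddle point.
D = (6)·(-10) − (-3)^2 = -69.

-69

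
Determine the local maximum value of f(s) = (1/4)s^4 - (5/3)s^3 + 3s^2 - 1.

5/3

Critical points: f'(s) = s^3 - 5s^2 + 6s vanishes at s = 0, 2, 3.
Since f''(s) = 3s^2 - 10s + 6, we get f''(0) = 6 > 0 ⇒ local minimum; f''(2) = -2 < 0 ⇒ local maximum; f''(3) = 3 > 0 ⇒ local minimum.
The local maximum is f(2) = 5/3.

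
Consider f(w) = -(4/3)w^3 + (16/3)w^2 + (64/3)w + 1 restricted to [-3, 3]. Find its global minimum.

The derivative is -4w^2 + (32/3)w + 64/3, whose only zero in [-3, 3] is w = -4/3.
Candidates: f(-3) = 21, f(-4/3) = -1199/81, f(3) = 77.
The minimum over the interval is -1199/81, attained at w = -4/3.

-1199/81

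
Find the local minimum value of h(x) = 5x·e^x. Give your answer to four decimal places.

-1.8394

By the product rule, h'(x) = (5x + 5)·e^x. Since e^x > 0, the only critical point is x = -1.
h''(-1) has the same sign as 5 > 0, so this is a local minimum.
h(-1) = (-5)·e^(-1) ≈ -1.8394.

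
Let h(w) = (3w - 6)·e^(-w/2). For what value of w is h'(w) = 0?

4

Differentiating with the product rule gives h'(w) = (-(3/2)w + 6)·e^(-w/2). Since e^(-w/2) > 0, the only critical point is w = 4.
h''(4) has the same sign as -3/2 < 0, so this is a local maximum.
h(4) = (6)·e^(-2) ≈ 0.8120.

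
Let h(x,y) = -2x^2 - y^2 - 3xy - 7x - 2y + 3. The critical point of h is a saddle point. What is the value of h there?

-12

∂h/∂x = -4x - 3y - 7 = 0 and ∂h/∂y = -3x - 2y - 2 = 0, so (x, y) = (8, -13).
The Hessian has h_{xx} = -4, h_{yy} = -2, h_{xy} = -3, giving D = -1 < 0, so the point is a saddle point.
h(8, -13) = -12.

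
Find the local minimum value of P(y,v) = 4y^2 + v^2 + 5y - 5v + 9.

19/16

∂P/∂y = 8y + 5 = 0 and ∂P/∂v = 2v - 5 = 0, so (y, v) = (-5/8, 5/2).
The Hessian has P_{yy} = 8, P_{vv} = 2, P_{yv} = 0, giving D = 16 > 0 with P_{yy} > 0, so the point is a local minimum.
P(-5/8, 5/2) = 19/16.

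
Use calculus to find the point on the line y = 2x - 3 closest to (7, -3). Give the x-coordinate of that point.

Minimize D(x)^2 = (x - 7)^2 + (2x)^2.
d/dx[D^2] = 2(x - 7) + 2·2·(2x) = 0 ⇒ x = 7/5.
Then y = -1/5 and the distance is √(196/5) ≈ 6.2610.

7/5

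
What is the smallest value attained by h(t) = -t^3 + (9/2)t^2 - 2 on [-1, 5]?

-29/2

The derivative is -3t^2 + 9t, which vanishes at t = 0 and t = 3.
Evaluating at the critical points and endpoints: h(-1) = 7/2,  h(0) = -2,  h(3) = 23/2,  h(5) = -29/2.
The minimum over the interval is -29/2, attained at t = 5.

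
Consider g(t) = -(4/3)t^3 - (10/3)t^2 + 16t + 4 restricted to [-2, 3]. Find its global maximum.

1316/81

Differentiating, g'(t) = -4t^2 - (20/3)t + 16; whose only zero in [-2, 3] is t = 4/3.
Compare values at every candidate in [-2, 3]: g(-2) = -92/3; g(4/3) = 1316/81; g(3) = -14.
Hence the absolute maximum is 1316/81 at t = 4/3.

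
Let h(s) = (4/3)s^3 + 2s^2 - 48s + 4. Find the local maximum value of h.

Critical points: h'(s) = 4s^2 + 4s - 48 vanishes at s = -4, 3.
Since h''(s) = 8s + 4, we get h''(-4) = -28 < 0 ⇒ local maximum; h''(3) = 28 > 0 ⇒ local minimum.
The local maximum is h(-4) = 428/3.

428/3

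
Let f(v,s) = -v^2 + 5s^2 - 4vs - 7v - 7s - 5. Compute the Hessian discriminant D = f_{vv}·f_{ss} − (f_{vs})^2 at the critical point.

-36

∂f/∂v = -2v - 4s - 7 = 0 and ∂f/∂s = -4v + 10s - 7 = 0, so (v, s) = (-49/18, -7/18).
The Hessian has f_{vv} = -2, f_{ss} = 10, f_{vs} = -4, giving D = -36 < 0, so the point is a saddle point.
D = (-2)·(10) − (-4)^2 = -36.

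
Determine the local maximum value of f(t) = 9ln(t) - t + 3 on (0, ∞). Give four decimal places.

f'(t) = 9/t − 1 = 0 gives t = 9.
f''(t) = -9/t², which is negative for t > 0, so this is a local maximum.
f(9) = 9·ln(9) - 9 + 3 ≈ 13.7750.

13.7750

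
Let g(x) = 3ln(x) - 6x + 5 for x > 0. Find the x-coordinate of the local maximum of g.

g'(x) = 3/x − 6 = 0 gives x = 1/2.
g''(x) = -3/x², which is negative for x > 0, so this is a local maximum.
g(1/2) = 3·ln(1/2) - 3 + 5 ≈ -0.0794.

1/2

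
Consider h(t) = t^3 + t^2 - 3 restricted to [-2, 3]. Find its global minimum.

-7

h'(t) = 3t^2 + 2t, which vanishes at t = -2/3 and t = 0.
Evaluating at the critical points and endpoints: h(-2) = -7, h(-2/3) = -77/27, h(0) = -3, h(3) = 33.
The minimum over the interval is -7, attained at t = -2.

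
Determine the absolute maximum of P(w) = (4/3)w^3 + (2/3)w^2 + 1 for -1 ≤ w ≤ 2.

43/3

Differentiating, P'(w) = 4w^2 + (4/3)w; which vanishes at w = -1/3 and w = 0.
Evaluating at the critical points and endpoints: P(-1) = 1/3,  P(-1/3) = 83/81,  P(0) = 1,  P(2) = 43/3.
So the maximum is P(2) = 43/3.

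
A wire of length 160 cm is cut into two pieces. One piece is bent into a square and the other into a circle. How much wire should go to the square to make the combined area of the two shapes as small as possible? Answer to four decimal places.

Let x be the length used for the square. Square side x/4; circle radius (160−x)/(2π).
A(x) = (x/4)² + π·((160−x)/(2π))² = x²/16 + (160−x)²/(4π) for 0 ≤ x ≤ 160. A'(x) = x/8 − (160−x)/(2π) = 0 gives x = 4·160/(π+4) ≈ 89.6159.
A'' = 1/8 + 1/(2π) > 0, so this gives the minimum combined area; x ≈ 89.6159 cm to the square.

89.6159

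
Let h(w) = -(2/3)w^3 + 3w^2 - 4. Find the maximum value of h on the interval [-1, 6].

The derivative is -2w^2 + 6w, which vanishes at w = 0 and w = 3.
Candidates: h(-1) = -1/3; h(0) = -4; h(3) = 5; h(6) = -40.
Hence the absolute maximum is 5 at w = 3.

5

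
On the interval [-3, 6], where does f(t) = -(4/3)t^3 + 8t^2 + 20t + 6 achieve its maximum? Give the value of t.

Differentiating, f'(t) = -4t^2 + 16t + 20; which vanishes at t = -1 and t = 5.
Compare values at every candidate in [-3, 6]: f(-3) = 54, f(-1) = -14/3, f(5) = 418/3, f(6) = 126.
The maximum over the interval is 418/3, attained at t = 5.

5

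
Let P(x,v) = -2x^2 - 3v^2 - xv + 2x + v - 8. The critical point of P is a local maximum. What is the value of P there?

∂P/∂x = -4x - v + 2 = 0 and ∂P/∂v = -x - 6v + 1 = 0, so (x, v) = (11/23, 2/23).
The Hessian has P_{xx} = -4, P_{vv} = -6, P_{xv} = -1, giving D = 23 > 0 with P_{xx} < 0, so the point is a local maximum.
P(11/23, 2/23) = -172/23.

-172/23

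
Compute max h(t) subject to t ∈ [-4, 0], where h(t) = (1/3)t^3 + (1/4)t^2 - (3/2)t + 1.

43/16

h'(t) = t^2 + (1/2)t - 3/2, whose only zero in [-4, 0] is t = -3/2.
Compare values at every candidate in [-4, 0]: h(-4) = -31/3,  h(-3/2) = 43/16,  h(0) = 1.
The maximum over the interval is 43/16, attained at t = -3/2.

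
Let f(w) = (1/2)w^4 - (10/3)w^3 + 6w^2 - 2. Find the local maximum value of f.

Critical points: f'(w) = 2w^3 - 10w^2 + 12w vanishes at w = 0, 2, 3.
f''(w) = 6w^2 - 20w + 12. f''(0) = 12 > 0 ⇒ local minimum; f''(2) = -4 < 0 ⇒ local maximum; f''(3) = 6 > 0 ⇒ local minimum.
The local maximum is f(2) = 10/3.

10/3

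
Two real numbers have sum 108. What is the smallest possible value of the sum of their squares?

5832

With a + b = 108, a^2 + b^2 = a^2 + (108 − a)^2.
The derivative 2a − 2(108 − a) = 4a − 216 vanishes at a = 54; second derivative 4 > 0, a minimum.
The minimum is 2·(54)^2 = 5832.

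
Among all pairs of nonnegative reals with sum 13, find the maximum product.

169/4

With x + y = 13, the product is P(x) = x(13 − x).
P'(x) = 13 − 2x = 0 gives x = 13/2; P'' = −2 < 0, so this is the maximum.
P = 13/2·13/2 = 169/4.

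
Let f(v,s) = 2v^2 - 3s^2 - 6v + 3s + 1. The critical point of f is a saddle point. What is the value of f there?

∂f/∂v = 4v - 6 = 0 and ∂f/∂s = -6s + 3 = 0, so (v, s) = (3/2, 1/2).
The Hessian has f_{vv} = 4, f_{ss} = -6, f_{vs} = 0, giving D = -24 < 0, so the point is a saddle point.
f(3/2, 1/2) = -11/4.

-11/4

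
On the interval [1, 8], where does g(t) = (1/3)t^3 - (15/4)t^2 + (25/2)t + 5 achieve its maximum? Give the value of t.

Differentiating, g'(t) = t^2 - (15/2)t + 25/2; which vanishes at t = 5/2 and t = 5.
Evaluating at the critical points and endpoints: g(1) = 169/12; g(5/2) = 865/48; g(5) = 185/12; g(8) = 107/3.
So the maximum is g(8) = 107/3.

8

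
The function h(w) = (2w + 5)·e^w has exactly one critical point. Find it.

-7/2

Differentiating with the product rule gives h'(w) = (2w + 7)·e^w. Since e^w > 0, the only critical point is w = -7/2.
h''(-7/2) has the same sign as 2 > 0, so this is a local minimum.
h(-7/2) = (-2)·e^(-7/2) ≈ -0.0604.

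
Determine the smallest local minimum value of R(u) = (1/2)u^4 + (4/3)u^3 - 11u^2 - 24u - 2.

-193/2

R'(u) = 2u^3 + 4u^2 - 22u - 24. Setting R'(u) = 0 gives u ∈ {-4, -1, 3}.
Since R''(u) = 6u^2 + 8u - 22, we get R''(-4) = 42 > 0 ⇒ local minimum; R''(-1) = -24 < 0 ⇒ local maximum; R''(3) = 56 > 0 ⇒ local minimum.
Thus R has its smallest local minimum at u = 3, with value -193/2.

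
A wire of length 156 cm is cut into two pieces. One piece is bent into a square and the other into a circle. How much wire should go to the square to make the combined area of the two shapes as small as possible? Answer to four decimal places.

87.3755

Let x be the length used for the square. Square side x/4; circle radius (156−x)/(2π).
A(x) = (x/4)² + π·((156−x)/(2π))² = x²/16 + (156−x)²/(4π) for 0 ≤ x ≤ 156. A'(x) = x/8 − (156−x)/(2π) = 0 gives x = 4·156/(π+4) ≈ 87.3755.
A'' = 1/8 + 1/(2π) > 0, so this gives the minimum combined area; x ≈ 87.3755 cm to the square.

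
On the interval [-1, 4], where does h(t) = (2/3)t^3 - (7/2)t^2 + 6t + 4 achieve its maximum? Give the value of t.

h'(t) = 2t^2 - 7t + 6, which vanishes at t = 3/2 and t = 2.
Candidates: h(-1) = -37/6,  h(3/2) = 59/8,  h(2) = 22/3,  h(4) = 44/3.
Hence the absolute maximum is 44/3 at t = 4.

4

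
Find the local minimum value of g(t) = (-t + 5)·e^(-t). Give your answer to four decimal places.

g'(t) = (-1)·e^(-t) + (-t + 5)·(-1)·e^(-t) = (t - 6)·e^(-t). Since e^(-t) > 0, the only critical point is t = 6.
g''(6) has the same sign as 1 > 0, so this is a local minimum.
g(6) = (-1)·e^(-6) ≈ -0.0025.

-0.0025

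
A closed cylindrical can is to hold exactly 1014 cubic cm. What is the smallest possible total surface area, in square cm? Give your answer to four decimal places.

With radius r and height h, πr²h = 1014 so h = 1014/(πr²), and S(r) = 2πr² + 2πrh = 2πr² + 2·1014/r.
S'(r) = 4πr − 2·1014/r² = 0 ⇒ r³ = 1014/(2π), so r ≈ 5.4444 and h = 2r ≈ 10.8889.
S''(r) = 4π + 4·1014/r³ > 0, so this is the minimum; S ≈ 558.7358.

558.7358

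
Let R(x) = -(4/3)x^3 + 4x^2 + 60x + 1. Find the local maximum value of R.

703/3

R'(x) = -4x^2 + 8x + 60. Setting R'(x) = 0 gives x ∈ {-3, 5}.
Second-derivative test with R''(x) = -8x + 8: R''(-3) = 32 > 0 ⇒ local minimum; R''(5) = -32 < 0 ⇒ local maximum.
The local maximum is R(5) = 703/3.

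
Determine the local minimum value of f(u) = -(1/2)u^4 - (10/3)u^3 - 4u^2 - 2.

-19/6

f'(u) = -2u^3 - 10u^2 - 8u. Setting f'(u) = 0 gives u ∈ {-4, -1, 0}.
Since f''(u) = -6u^2 - 20u - 8, we get f''(-4) = -24 < 0 ⇒ local maximum; f''(-1) = 6 > 0 ⇒ local minimum; f''(0) = -8 < 0 ⇒ local maximum.
Thus f has its local minimum at u = -1, with value -19/6.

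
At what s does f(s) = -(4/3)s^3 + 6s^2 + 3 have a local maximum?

3

Critical points: f'(s) = -4s^2 + 12s vanishes at s = 0, 3.
Second-derivative test with f''(s) = -8s + 12: f''(0) = 12 > 0 ⇒ local minimum; f''(3) = -12 < 0 ⇒ local maximum.
Thus f has its local maximum at s = 3, with value 21.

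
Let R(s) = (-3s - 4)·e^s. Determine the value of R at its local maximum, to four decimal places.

0.2909

R'(s) = (-3)·e^s + (-3s - 4)·1·e^s = (-3s - 7)·e^s. Since e^s > 0, the only critical point is s = -7/3.
R''(-7/3) has the same sign as -3 < 0, so this is a local maximum.
R(-7/3) = (3)·e^(-7/3) ≈ 0.2909.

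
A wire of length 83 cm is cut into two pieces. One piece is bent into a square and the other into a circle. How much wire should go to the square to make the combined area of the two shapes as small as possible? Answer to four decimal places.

46.4882

Let x be the length used for the square. Square side x/4; circle radius (83−x)/(2π).
A(x) = (x/4)² + π·((83−x)/(2π))² = x²/16 + (83−x)²/(4π) for 0 ≤ x ≤ 83. A'(x) = x/8 − (83−x)/(2π) = 0 gives x = 4·83/(π+4) ≈ 46.4882.
A'' = 1/8 + 1/(2π) > 0, so this gives the minimum combined area; x ≈ 46.4882 cm to the square.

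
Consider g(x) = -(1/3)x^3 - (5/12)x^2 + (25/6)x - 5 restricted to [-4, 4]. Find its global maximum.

-245/324

g'(x) = -x^2 - (5/6)x + 25/6, which vanishes at x = -5/2 and x = 5/3.
Candidates: g(-4) = -7, g(-5/2) = -205/16, g(5/3) = -245/324, g(4) = -49/3.
Hence the absolute maximum is -245/324 at x = 5/3.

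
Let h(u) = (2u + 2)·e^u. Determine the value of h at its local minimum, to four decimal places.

By the product rule, h'(u) = (2u + 4)·e^u. Since e^u > 0, the only critical point is u = -2.
h''(-2) has the same sign as 2 > 0, so this is a local minimum.
h(-2) = (-2)·e^(-2) ≈ -0.2707.

-0.2707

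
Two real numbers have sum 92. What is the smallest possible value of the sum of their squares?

4232

With a + b = 92, a^2 + b^2 = a^2 + (92 − a)^2.
The derivative 2a − 2(92 − a) = 4a − 184 vanishes at a = 46; second derivative 4 > 0, a minimum.
The minimum is 2·(46)^2 = 4232.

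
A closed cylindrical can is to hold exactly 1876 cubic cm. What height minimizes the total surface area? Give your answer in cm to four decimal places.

13.3674

With radius r and height h, πr²h = 1876 so h = 1876/(πr²), and S(r) = 2πr² + 2πrh = 2πr² + 2·1876/r.
S'(r) = 4πr − 2·1876/r² = 0 ⇒ r³ = 1876/(2π), so r ≈ 6.6837 and h = 2r ≈ 13.3674.
S''(r) = 4π + 4·1876/r³ > 0, so this is the minimum; S ≈ 842.0472.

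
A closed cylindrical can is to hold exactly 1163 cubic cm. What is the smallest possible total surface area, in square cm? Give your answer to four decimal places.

With radius r and height h, πr²h = 1163 so h = 1163/(πr²), and S(r) = 2πr² + 2πrh = 2πr² + 2·1163/r.
S'(r) = 4πr − 2·1163/r² = 0 ⇒ r³ = 1163/(2π), so r ≈ 5.6990 and h = 2r ≈ 11.3980.
S''(r) = 4π + 4·1163/r³ > 0, so this is the minimum; S ≈ 612.2108.

612.2108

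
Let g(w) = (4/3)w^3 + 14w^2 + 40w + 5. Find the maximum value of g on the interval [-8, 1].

The derivative is 4w^2 + 28w + 40, which vanishes at w = -5 and w = -2.
Evaluating at the critical points and endpoints: g(-8) = -305/3,  g(-5) = -35/3,  g(-2) = -89/3,  g(1) = 181/3.
The maximum over the interval is 181/3, attained at w = 1.

181/3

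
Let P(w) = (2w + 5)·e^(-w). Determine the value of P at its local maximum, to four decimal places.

Differentiating with the product rule gives P'(w) = (-2w - 3)·e^(-w). Since e^(-w) > 0, the only critical point is w = -3/2.
P''(-3/2) has the same sign as -2 < 0, so this is a local maximum.
P(-3/2) = (2)·e^(3/2) ≈ 8.9634.

8.9634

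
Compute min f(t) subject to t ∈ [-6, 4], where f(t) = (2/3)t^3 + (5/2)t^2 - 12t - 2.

-97/8

Differentiating, f'(t) = 2t^2 + 5t - 12; which vanishes at t = -4 and t = 3/2.
Compare values at every candidate in [-6, 4]: f(-6) = 16,  f(-4) = 130/3,  f(3/2) = -97/8,  f(4) = 98/3.
The minimum over the interval is -97/8, attained at t = 3/2.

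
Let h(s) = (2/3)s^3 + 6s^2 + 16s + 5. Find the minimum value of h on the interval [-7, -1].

h'(s) = 2s^2 + 12s + 16, which vanishes at s = -4 and s = -2.
Evaluating at the critical points and endpoints: h(-7) = -125/3,  h(-4) = -17/3,  h(-2) = -25/3,  h(-1) = -17/3.
The minimum over the interval is -125/3, attained at s = -7.

-125/3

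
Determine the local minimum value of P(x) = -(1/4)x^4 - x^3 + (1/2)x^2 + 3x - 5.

-27/4

Critical points: P'(x) = -x^3 - 3x^2 + x + 3 vanishes at x = -3, -1, 1.
Second-derivative test with P''(x) = -3x^2 - 6x + 1: P''(-3) = -8 < 0 ⇒ local maximum; P''(-1) = 4 > 0 ⇒ local minimum; P''(1) = -8 < 0 ⇒ local maximum.
The local minimum is P(-1) = -27/4.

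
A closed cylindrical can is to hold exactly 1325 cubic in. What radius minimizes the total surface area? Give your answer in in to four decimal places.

With radius r and height h, πr²h = 1325 so h = 1325/(πr²), and S(r) = 2πr² + 2πrh = 2πr² + 2·1325/r.
S'(r) = 4πr − 2·1325/r² = 0 ⇒ r³ = 1325/(2π), so r ≈ 5.9522 and h = 2r ≈ 11.9044.
S''(r) = 4π + 4·1325/r³ > 0, so this is the minimum; S ≈ 667.8185.

5.9522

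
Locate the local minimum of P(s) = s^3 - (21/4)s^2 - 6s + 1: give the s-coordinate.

P'(s) = 3s^2 - (21/2)s - 6. Setting P'(s) = 0 gives s ∈ {-1/2, 4}.
P''(s) = 6s - 21/2. P''(-1/2) = -27/2 < 0 ⇒ local maximum; P''(4) = 27/2 > 0 ⇒ local minimum.
The local minimum is P(4) = -43.

4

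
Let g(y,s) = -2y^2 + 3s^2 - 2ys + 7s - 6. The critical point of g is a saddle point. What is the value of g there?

∂g/∂y = -4y - 2s = 0 and ∂g/∂s = -2y + 6s + 7 = 0, so (y, s) = (1/2, -1).
The Hessian has g_{yy} = -4, g_{ss} = 6, g_{ys} = -2, giving D = -28 < 0, so the point is a saddle point.
g(1/2, -1) = -19/2.

-19/2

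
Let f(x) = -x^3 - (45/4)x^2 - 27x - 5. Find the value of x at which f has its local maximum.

-3/2

f'(x) = -3x^2 - (45/2)x - 27 = 0 at x = -6, -3/2.
Since f''(x) = -6x - 45/2, we get f''(-6) = 27/2 > 0 ⇒ local minimum; f''(-3/2) = -27/2 < 0 ⇒ local maximum.
The local maximum is f(-3/2) = 217/16.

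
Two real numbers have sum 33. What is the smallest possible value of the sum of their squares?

1089/2

With a + b = 33, a^2 + b^2 = a^2 + (33 − a)^2.
The derivative 2a − 2(33 − a) = 4a − 66 vanishes at a = 33/2; second derivative 4 > 0, a minimum.
The minimum is 2·(33/2)^2 = 1089/2.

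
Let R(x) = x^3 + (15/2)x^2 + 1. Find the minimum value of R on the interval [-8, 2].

The derivative is 3x^2 + 15x, which vanishes at x = -5 and x = 0.
Candidates: R(-8) = -31, R(-5) = 127/2, R(0) = 1, R(2) = 39.
Hence the absolute minimum is -31 at x = -8.

-31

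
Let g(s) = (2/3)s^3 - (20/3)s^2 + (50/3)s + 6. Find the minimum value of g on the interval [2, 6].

The derivative is 2s^2 - (40/3)s + 50/3, whose only zero in [2, 6] is s = 5.
Compare values at every candidate in [2, 6]: g(2) = 18; g(5) = 6; g(6) = 10.
The minimum over the interval is 6, attained at s = 5.

6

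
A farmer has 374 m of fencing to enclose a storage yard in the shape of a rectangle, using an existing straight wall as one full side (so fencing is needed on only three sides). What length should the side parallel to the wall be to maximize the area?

Let the sides perpendicular to the wall have length x and the parallel side y, so 2x + y = 374 and the area is A = xy = x(374 − 2x).
A'(x) = 374 − 4x = 0 gives x = 187/2, and A''(x) = −4 < 0 confirms a maximum.
Then y = 374 − 2·187/2 = 187 and A = 34969/2.

187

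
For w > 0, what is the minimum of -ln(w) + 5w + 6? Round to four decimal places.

8.6094

P'(w) = -1/w + 5 = 0 gives w = 1/5.
P''(w) = 1/w², which is positive for w > 0, so this is a local minimum.
P(1/5) = -1·ln(1/5) + 1 + 6 ≈ 8.6094.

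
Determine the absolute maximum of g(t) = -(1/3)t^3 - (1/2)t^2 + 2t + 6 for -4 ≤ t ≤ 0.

The derivative is -t^2 - t + 2, whose only zero in [-4, 0] is t = -2.
Evaluating at the critical points and endpoints: g(-4) = 34/3,  g(-2) = 8/3,  g(0) = 6.
So the maximum is g(-4) = 34/3.

34/3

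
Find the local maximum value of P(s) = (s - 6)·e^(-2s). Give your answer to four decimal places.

By the product rule, P'(s) = (-2s + 13)·e^(-2s). Since e^(-2s) > 0, the only critical point is s = 13/2.
P''(13/2) has the same sign as -2 < 0, so this is a local maximum.
P(13/2) = (1/2)·e^(-13) ≈ 0.0000.

0.0000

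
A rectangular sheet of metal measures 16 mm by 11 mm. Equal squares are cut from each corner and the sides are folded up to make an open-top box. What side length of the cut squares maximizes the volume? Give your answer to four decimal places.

With cut size x, the volume is V(x) = x(16 − 2x)(11 − 2x) for 0 < x < 5.5.
V'(x) = 12x^2 − 108x + 176. Setting V'(x) = 0 gives x ≈ 2.1371 (the root in (0, 5.5)).
V''(x) = 24x − 108 is negative there, so this is the maximum; V ≈ 168.5432.

2.1371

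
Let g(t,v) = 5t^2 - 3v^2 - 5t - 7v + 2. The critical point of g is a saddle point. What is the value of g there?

∂g/∂t = 10t - 5 = 0 and ∂g/∂v = -6v - 7 = 0, so (t, v) = (1/2, -7/6).
The Hessian has g_{tt} = 10, g_{vv} = -6, g_{tv} = 0, giving D = -60 < 0, so the point is a saddle point.
g(1/2, -7/6) = 29/6.

29/6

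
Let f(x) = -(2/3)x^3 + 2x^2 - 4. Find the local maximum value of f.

Critical points: f'(x) = -2x^2 + 4x vanishes at x = 0, 2.
f''(x) = -4x + 4. f''(0) = 4 > 0 ⇒ local minimum; f''(2) = -4 < 0 ⇒ local maximum.
So the local maximum value is f(2) = -4/3.

-4/3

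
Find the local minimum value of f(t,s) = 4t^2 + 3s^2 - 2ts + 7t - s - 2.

∂f/∂t = 8t - 2s + 7 = 0 and ∂f/∂s = -2t + 6s - 1 = 0, so (t, s) = (-10/11, -3/22).
The Hessian has f_{tt} = 8, f_{ss} = 6, f_{ts} = -2, giving D = 44 > 0 with f_{tt} > 0, so the point is a local minimum.
f(-10/11, -3/22) = -225/44.

-225/44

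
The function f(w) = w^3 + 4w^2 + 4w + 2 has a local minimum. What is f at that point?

f'(w) = 3w^2 + 8w + 4 = 0 at w = -2, -2/3.
f''(w) = 6w + 8. f''(-2) = -4 < 0 ⇒ local maximum; f''(-2/3) = 4 > 0 ⇒ local minimum.
The local minimum is f(-2/3) = 22/27.

22/27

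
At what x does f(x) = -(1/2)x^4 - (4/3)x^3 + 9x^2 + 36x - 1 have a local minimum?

-2

f'(x) = -2x^3 - 4x^2 + 18x + 36. Setting f'(x) = 0 gives x ∈ {-3, -2, 3}.
Second-derivative test with f''(x) = -6x^2 - 8x + 18: f''(-3) = -12 < 0 ⇒ local maximum; f''(-2) = 10 > 0 ⇒ local minimum; f''(3) = -60 < 0 ⇒ local maximum.
The local minimum is f(-2) = -103/3.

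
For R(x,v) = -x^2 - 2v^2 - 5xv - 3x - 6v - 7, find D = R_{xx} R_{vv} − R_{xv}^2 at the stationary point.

-17

∂R/∂x = -2x - 5v - 3 = 0 and ∂R/∂v = -5x - 4v - 6 = 0, so (x, v) = (-18/17, -3/17).
The Hessian has R_{xx} = -2, R_{vv} = -4, R_{xv} = -5, giving D = -17 < 0, so the point is a saddle point.
D = (-2)·(-4) − (-5)^2 = -17.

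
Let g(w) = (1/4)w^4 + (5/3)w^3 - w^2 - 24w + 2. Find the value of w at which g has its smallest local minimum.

2

g'(w) = w^3 + 5w^2 - 2w - 24. Setting g'(w) = 0 gives w ∈ {-4, -3, 2}.
Since g''(w) = 3w^2 + 10w - 2, we get g''(-4) = 6 > 0 ⇒ local minimum; g''(-3) = -5 < 0 ⇒ local maximum; g''(2) = 30 > 0 ⇒ local minimum.
Thus g has its smallest local minimum at w = 2, with value -98/3.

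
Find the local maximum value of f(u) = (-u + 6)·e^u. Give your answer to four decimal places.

148.4132

f'(u) = (-1)·e^u + (-u + 6)·1·e^u = (-u + 5)·e^u. Since e^u > 0, the only critical point is u = 5.
f''(5) has the same sign as -1 < 0, so this is a local maximum.
f(5) = (1)·e^(5) ≈ 148.4132.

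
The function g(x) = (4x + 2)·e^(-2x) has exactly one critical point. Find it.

0

g'(x) = 4·e^(-2x) + (4x + 2)·(-2)·e^(-2x) = (-8x)·e^(-2x). Since e^(-2x) > 0, the only critical point is x = 0.
g''(0) has the same sign as -8 < 0, so this is a local maximum.
g(0) = (2)·e^(0) ≈ 2.0000.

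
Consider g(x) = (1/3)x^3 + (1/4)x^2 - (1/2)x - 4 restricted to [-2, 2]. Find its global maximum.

-4/3

g'(x) = x^2 + (1/2)x - 1/2, which vanishes at x = -1 and x = 1/2.
Evaluating at the critical points and endpoints: g(-2) = -14/3, g(-1) = -43/12, g(1/2) = -199/48, g(2) = -4/3.
So the maximum is g(2) = -4/3.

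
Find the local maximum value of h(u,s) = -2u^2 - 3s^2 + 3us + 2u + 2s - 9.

-103/15

∂h/∂u = -4u + 3s + 2 = 0 and ∂h/∂s = 3u - 6s + 2 = 0, so (u, s) = (6/5, 14/15).
The Hessian has h_{uu} = -4, h_{ss} = -6, h_{us} = 3, giving D = 15 > 0 with h_{uu} < 0, so the point is a local maximum.
h(6/5, 14/15) = -103/15.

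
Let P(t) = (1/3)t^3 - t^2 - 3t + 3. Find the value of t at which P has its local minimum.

P'(t) = t^2 - 2t - 3 = 0 at t = -1, 3.
Second-derivative test with P''(t) = 2t - 2: P''(-1) = -4 < 0 ⇒ local maximum; P''(3) = 4 > 0 ⇒ local minimum.
Thus P has its local minimum at t = 3, with value -6.

3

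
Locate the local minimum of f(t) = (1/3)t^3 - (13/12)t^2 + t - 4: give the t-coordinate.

f'(t) = t^2 - (13/6)t + 1. Setting f'(t) = 0 gives t ∈ {2/3, 3/2}.
Second-derivative test with f''(t) = 2t - 13/6: f''(2/3) = -5/6 < 0 ⇒ local maximum; f''(3/2) = 5/6 > 0 ⇒ local minimum.
So the local minimum value is f(3/2) = -61/16.

3/2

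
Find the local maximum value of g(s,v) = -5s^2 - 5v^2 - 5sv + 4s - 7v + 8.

∂g/∂s = -10s - 5v + 4 = 0 and ∂g/∂v = -5s - 10v - 7 = 0, so (s, v) = (1, -6/5).
The Hessian has g_{ss} = -10, g_{vv} = -10, g_{sv} = -5, giving D = 75 > 0 with g_{ss} < 0, so the point is a local maximum.
g(1, -6/5) = 71/5.

71/5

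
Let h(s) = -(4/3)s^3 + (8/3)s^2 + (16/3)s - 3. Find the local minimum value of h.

Critical points: h'(s) = -4s^2 + (16/3)s + 16/3 vanishes at s = -2/3, 2.
Since h''(s) = -8s + 16/3, we get h''(-2/3) = 32/3 > 0 ⇒ local minimum; h''(2) = -32/3 < 0 ⇒ local maximum.
So the local minimum value is h(-2/3) = -403/81.

-403/81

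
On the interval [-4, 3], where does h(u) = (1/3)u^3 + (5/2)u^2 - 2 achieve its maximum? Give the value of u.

The derivative is u^2 + 5u, whose only zero in [-4, 3] is u = 0.
Compare values at every candidate in [-4, 3]: h(-4) = 50/3,  h(0) = -2,  h(3) = 59/2.
So the maximum is h(3) = 59/2.

3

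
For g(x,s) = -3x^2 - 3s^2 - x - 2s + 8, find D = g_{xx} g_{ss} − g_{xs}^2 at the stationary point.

36

∂g/∂x = -6x - 1 = 0 and ∂g/∂s = -6s - 2 = 0, so (x, s) = (-1/6, -1/3).
The Hessian has g_{xx} = -6, g_{ss} = -6, g_{xs} = 0, giving D = 36 > 0 with g_{xx} < 0, so the point is a local maximum.
D = (-6)·(-6) − (0)^2 = 36.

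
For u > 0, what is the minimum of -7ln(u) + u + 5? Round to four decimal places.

h'(u) = -7/u + 1 = 0 gives u = 7.
h''(u) = 7/u², which is positive for u > 0, so this is a local minimum.
h(7) = -7·ln(7) + 7 + 5 ≈ -1.6214.

-1.6214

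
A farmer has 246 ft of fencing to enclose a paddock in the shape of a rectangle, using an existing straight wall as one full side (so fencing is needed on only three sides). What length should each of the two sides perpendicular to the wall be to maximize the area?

123/2

Let the sides perpendicular to the wall have length x and the parallel side y, so 2x + y = 246 and the area is A = xy = x(246 − 2x).
A'(x) = 246 − 4x = 0 gives x = 123/2, and A''(x) = −4 < 0 confirms a maximum.
Then y = 246 − 2·123/2 = 123 and A = 15129/2.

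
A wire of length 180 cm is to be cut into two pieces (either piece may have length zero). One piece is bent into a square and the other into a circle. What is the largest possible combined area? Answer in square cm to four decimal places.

Let x be the length used for the square. Square side x/4; circle radius (180−x)/(2π).
A(x) = (x/4)² + π·((180−x)/(2π))² = x²/16 + (180−x)²/(4π) for 0 ≤ x ≤ 180. A'(x) = x/8 − (180−x)/(2π) = 0 gives x = 4·180/(π+4) ≈ 100.8178.
A'' > 0, so the interior critical point is a minimum; the maximum is at an endpoint. A(0) = 2578.3101 and A(180) = 2025.0000, so the largest area is 2578.3101.

2578.3101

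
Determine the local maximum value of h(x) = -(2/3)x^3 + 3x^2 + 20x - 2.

h'(x) = -2x^2 + 6x + 20 = 0 at x = -2, 5.
Second-derivative test with h''(x) = -4x + 6: h''(-2) = 14 > 0 ⇒ local minimum; h''(5) = -14 < 0 ⇒ local maximum.
The local maximum is h(5) = 269/3.

269/3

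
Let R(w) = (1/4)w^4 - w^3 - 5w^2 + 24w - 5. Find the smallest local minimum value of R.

Critical points: R'(w) = w^3 - 3w^2 - 10w + 24 vanishes at w = -3, 2, 4.
R''(w) = 3w^2 - 6w - 10. R''(-3) = 35 > 0 ⇒ local minimum; R''(2) = -10 < 0 ⇒ local maximum; R''(4) = 14 > 0 ⇒ local minimum.
So the smallest local minimum value is R(-3) = -299/4.

-299/4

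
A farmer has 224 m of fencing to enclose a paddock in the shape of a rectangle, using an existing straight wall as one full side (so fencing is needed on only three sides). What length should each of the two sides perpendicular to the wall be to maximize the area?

Let the sides perpendicular to the wall have length x and the parallel side y, so 2x + y = 224 and the area is A = xy = x(224 − 2x).
A'(x) = 224 − 4x = 0 gives x = 56, and A''(x) = −4 < 0 confirms a maximum.
Then y = 224 − 2·56 = 112 and A = 6272.

56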